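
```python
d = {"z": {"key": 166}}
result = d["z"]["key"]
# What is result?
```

Trace:
`d = {"z": {"key": 166}}` → d = {'z': {'key': 166}}
`result = d["z"]["key"]` → result = 166
So result = 166

Answer: 166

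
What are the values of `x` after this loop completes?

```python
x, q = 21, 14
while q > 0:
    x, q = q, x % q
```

GCD of 21 and 14
`x` takes the values: 21 → 14 → 7

Answer: 7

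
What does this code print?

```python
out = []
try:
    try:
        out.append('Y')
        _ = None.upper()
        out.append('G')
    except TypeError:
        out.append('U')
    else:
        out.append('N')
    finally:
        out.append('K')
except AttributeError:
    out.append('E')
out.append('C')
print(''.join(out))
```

Execution trace: 'Y' (try body) → 'K' (finally) → 'E' (outer except AttributeError) → 'C' (after the try/except). Output: YKEC

Answer: YKEC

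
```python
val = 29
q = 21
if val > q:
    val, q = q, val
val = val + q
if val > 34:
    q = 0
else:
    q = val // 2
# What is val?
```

Trace:
`val = 29` → val = 29
`q = 21` → q = 21
`if val > q: ...` → val > q is True → val = 21; q = 29
`val = val + q` → val = 50
`if val > 34: ...` → val > 34 is True → q = 0
So val = 50

Answer: 50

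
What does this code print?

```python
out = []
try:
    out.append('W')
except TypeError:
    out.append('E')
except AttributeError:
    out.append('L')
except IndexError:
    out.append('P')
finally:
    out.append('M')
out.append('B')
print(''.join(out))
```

Execution trace: 'W' (try body, no exception) → 'M' (finally) → 'B' (after the try/except). Output: WMB

Answer: WMB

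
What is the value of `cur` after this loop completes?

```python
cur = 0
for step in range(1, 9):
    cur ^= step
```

XOR of 1 to 8
`cur` takes the values: 0 → 1 → 3 → 0 → 4 → 1 → 7 → 0 → 8

Answer: 8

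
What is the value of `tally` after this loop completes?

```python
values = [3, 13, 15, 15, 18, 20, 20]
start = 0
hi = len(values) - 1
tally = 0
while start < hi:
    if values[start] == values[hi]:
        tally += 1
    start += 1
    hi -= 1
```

Count matching pairs from ends
`tally` takes the values: 0

Answer: 0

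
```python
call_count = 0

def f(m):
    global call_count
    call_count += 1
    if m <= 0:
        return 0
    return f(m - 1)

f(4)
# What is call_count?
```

Linear recursion stepping by 1: 5 calls from m=4 down to ≤0.

Answer: 5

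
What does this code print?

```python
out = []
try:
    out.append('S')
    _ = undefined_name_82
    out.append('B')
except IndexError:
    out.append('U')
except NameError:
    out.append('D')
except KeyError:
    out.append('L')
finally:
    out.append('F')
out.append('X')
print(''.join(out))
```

Execution trace: 'S' (try body) → 'D' (except NameError) → 'F' (finally) → 'X' (after the try/except). Output: SDFX

Answer: SDFX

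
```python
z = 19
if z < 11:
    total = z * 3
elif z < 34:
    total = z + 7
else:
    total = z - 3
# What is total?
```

Trace:
`z = 19` → z = 19
`if z < 11: ...` → z < 11 is False, z < 34 is True → total = 26
So total = 26

Answer: 26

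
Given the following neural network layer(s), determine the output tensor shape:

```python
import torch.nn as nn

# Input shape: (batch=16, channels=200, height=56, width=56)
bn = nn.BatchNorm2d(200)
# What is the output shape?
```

Input: (16, 200, 56, 56) -> Output: (16, 200, 56, 56)

Answer: (16, 200, 56, 56)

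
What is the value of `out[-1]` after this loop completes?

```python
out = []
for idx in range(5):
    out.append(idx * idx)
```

Last element of squares 0 to 4
`out` takes the values: [] → [0] → [0, 1] → [0, 1, 4] → [0, 1, 4, 9] → [0, 1, 4, 9, 16]
So `out[-1]` = 16

Answer: 16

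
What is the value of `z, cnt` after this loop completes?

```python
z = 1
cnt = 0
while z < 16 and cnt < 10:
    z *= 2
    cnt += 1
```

Double until >= 16 or 10 iterations
`z, cnt` takes the values: (1, 0) → (2, 0) → (2, 1) → (4, 1) → (4, 2) → (8, 2) → (8, 3) → (16, 3) → (16, 4)

Answer: 16, 4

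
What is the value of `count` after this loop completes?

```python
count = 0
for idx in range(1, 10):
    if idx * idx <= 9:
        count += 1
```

Count numbers where idx² ≤ 9
`count` takes the values: 0 → 1 → 2 → 3

Answer: 3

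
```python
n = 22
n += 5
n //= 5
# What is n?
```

Trace:
`n = 22` → n = 22
`n += 5` → n = 27
`n //= 5` → n = 5
So n = 5

Answer: 5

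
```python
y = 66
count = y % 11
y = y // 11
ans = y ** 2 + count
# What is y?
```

Trace:
`y = 66` → y = 66
`count = y % 11` → count = 0
`y = y // 11` → y = 6
`ans = y ** 2 + count` → ans = 36
So y = 6

Answer: 6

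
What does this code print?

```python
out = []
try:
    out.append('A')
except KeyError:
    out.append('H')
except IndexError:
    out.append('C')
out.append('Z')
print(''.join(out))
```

Execution trace: 'A' (try body, no exception) → 'Z' (after the try/except). Output: AZ

Answer: AZ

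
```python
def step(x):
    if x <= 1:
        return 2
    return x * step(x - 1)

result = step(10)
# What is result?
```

step(10) = 10 * 9 * 8 * 7 * 6 * 5 * 4 * 3 * 2 * 2 = 7257600

Answer: 7257600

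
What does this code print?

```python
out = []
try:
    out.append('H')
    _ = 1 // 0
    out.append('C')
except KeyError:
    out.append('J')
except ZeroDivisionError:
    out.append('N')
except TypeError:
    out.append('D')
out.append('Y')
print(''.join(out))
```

Execution trace: 'H' (try body) → 'N' (except ZeroDivisionError) → 'Y' (after the try/except). Output: HNY

Answer: HNY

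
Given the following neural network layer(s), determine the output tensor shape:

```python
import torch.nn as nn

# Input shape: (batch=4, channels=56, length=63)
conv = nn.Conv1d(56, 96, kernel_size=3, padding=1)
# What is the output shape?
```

Input: (4, 56, 63) -> Output: (4, 96, 63)

Answer: (4, 96, 63)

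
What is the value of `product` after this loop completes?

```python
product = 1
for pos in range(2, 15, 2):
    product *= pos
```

Product of even numbers 2 to 14
`product` takes the values: 1 → 2 → 8 → 48 → 384 → 3840 → 46080 → 645120

Answer: 645120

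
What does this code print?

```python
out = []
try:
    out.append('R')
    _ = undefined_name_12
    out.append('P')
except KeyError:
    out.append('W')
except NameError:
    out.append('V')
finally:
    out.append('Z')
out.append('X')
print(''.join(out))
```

Execution trace: 'R' (try body) → 'V' (except NameError) → 'Z' (finally) → 'X' (after the try/except). Output: RVZX

Answer: RVZX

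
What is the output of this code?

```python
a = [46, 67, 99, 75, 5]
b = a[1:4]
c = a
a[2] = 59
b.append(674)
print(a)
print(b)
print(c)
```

Key concept: slice vs alias.
Step by step:
`a = [46, 67, 99, 75, 5]` → a = [46, 67, 99, 75, 5]
`b = a[1:4]` → b = [67, 99, 75]
`c = a` → c = [46, 67, 99, 75, 5] (same object as a)
`a[2] = 59` → a = [46, 67, 59, 75, 5] (same object as c); c = [46, 67, 59, 75, 5] (same object as a)
`b.append(674)` → b = [67, 99, 75, 674]
`print(a)` → prints [46, 67, 59, 75, 5]
`print(b)` → prints [67, 99, 75, 674]
`print(c)` → prints [46, 67, 59, 75, 5]

Answer:
[46, 67, 59, 75, 5]
[67, 99, 75, 674]
[46, 67, 59, 75, 5]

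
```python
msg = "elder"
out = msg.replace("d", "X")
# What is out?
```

Trace:
`msg = "elder"` → msg = 'elder'
`out = msg.replace("d", "X")` → out = 'elXer'
So out = 'elXer'

Answer: 'elXer'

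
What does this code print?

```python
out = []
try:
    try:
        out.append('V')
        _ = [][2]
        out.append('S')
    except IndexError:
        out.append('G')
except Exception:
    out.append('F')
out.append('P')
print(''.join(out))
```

Execution trace: 'V' (inner try body) → 'G' (inner except IndexError) → 'P' (after the try/except). Output: VGP

Answer: VGP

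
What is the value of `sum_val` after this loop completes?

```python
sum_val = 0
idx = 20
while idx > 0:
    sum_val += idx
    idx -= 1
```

Sum 20 down to 1
`sum_val` takes the values: 0 → 20 → 39 → 57 → 74 → 90 → 105 → 119 → 132 → 144 → 155 → 165 → 174 → 182 → 189 → 195 → 200 → 204 → 207 → 209 → 210

Answer: 210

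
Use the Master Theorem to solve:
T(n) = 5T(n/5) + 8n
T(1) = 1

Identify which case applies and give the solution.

a=5, b=5, f(n)=8n. log_5(5) = 1. Since c=1 = 1, Case 2 applies: T(n) = Θ(n^log_b(a) · log n) = O(n log n).

Answer: O(n log n) - Case 2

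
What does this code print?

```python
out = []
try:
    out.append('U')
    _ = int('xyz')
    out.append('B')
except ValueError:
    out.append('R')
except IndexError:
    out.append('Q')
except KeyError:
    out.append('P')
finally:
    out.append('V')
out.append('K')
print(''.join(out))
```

Execution trace: 'U' (try body) → 'R' (except ValueError) → 'V' (finally) → 'K' (after the try/except). Output: URVK

Answer: URVK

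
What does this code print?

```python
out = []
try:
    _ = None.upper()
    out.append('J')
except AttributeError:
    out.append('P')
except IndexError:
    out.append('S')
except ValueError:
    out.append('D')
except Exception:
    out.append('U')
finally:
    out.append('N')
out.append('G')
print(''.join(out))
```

Execution trace: 'P' (except AttributeError) → 'N' (finally) → 'G' (after the try/except). Output: PNG

Answer: PNG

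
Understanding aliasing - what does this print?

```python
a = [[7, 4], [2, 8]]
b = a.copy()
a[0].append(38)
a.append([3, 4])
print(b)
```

Key concept: shallow copy with nested lists.
Step by step:
`a = [[7, 4], [2, 8]]` → a = [[7, 4], [2, 8]]
`b = a.copy()` → b = [[7, 4], [2, 8]]
`a[0].append(38)` → a = [[7, 4, 38], [2, 8]]; b = [[7, 4, 38], [2, 8]]
`a.append([3, 4])` → a = [[7, 4, 38], [2, 8], [3, 4]]
`print(b)` → prints [[7, 4, 38], [2, 8]]

Answer: [[7, 4, 38], [2, 8]]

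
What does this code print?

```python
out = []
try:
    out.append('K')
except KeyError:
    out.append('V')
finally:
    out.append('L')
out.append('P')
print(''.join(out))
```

Execution trace: 'K' (try body, no exception) → 'L' (finally) → 'P' (after the try/except). Output: KLP

Answer: KLP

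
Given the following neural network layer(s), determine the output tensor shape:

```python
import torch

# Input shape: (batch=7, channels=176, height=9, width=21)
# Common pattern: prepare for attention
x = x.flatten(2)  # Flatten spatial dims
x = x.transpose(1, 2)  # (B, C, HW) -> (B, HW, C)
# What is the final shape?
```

Input: (7, 176, 9, 21) -> after flatten(2): (7, 176, 189) -> Output: (7, 189, 176)

Answer: (7, 189, 176)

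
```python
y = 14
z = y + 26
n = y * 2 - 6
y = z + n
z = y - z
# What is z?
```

Trace:
`y = 14` → y = 14
`z = y + 26` → z = 40
`n = y * 2 - 6` → n = 22
`y = z + n` → y = 62
`z = y - z` → z = 22
So z = 22

Answer: 22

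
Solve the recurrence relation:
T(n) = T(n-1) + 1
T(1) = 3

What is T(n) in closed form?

Unrolling: T(n) = T(1) + 1·(n-1) = 3 + 1(n-1) = n + 2.

Answer: T(n) = n + 2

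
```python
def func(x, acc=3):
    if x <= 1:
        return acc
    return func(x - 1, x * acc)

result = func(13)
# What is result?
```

Accumulator trace (n, acc): (13, 3) -> (12, 39) -> (11, 468) -> (10, 5148) -> (9, 51480) -> (8, 463320) -> (7, 3706560) -> (6, 25945920) -> (5, 155675520) -> (4, 778377600) -> (3, 3113510400) -> (2, 9340531200) -> (1, 18681062400) -> return 18681062400

Answer: 18681062400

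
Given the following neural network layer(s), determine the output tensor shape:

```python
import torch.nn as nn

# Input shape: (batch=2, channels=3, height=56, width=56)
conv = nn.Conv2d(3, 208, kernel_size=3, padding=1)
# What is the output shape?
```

Input: (2, 3, 56, 56) -> Output: (2, 208, 56, 56)

Answer: (2, 208, 56, 56)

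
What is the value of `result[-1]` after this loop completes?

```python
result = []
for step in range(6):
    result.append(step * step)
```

Last element of squares 0 to 5
`result` takes the values: [] → [0] → [0, 1] → [0, 1, 4] → [0, 1, 4, 9] → [0, 1, 4, 9, 16] → [0, 1, 4, 9, 16, 25]
So `result[-1]` = 25

Answer: 25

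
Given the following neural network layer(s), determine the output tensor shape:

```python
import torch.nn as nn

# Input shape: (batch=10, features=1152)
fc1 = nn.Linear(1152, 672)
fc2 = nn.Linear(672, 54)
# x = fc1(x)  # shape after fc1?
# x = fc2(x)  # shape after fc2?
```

Input: (10, 1152) -> after fc1: (10, 672) -> Output: (10, 54)

Answer: (10, 54)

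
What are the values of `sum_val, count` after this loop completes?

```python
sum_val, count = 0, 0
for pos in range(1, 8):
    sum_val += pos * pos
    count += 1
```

Sum of squares and count
`sum_val, count` takes the values: (0, 0) → (1, 0) → (1, 1) → (5, 1) → (5, 2) → (14, 2) → (14, 3) → (30, 3) → (30, 4) → (55, 4) → (55, 5) → (91, 5) → (91, 6) → (140, 6) → (140, 7)

Answer: 140, 7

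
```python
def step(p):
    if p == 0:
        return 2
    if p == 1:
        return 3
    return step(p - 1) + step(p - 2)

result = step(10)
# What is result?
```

Build up from base cases: step(0)=2, step(1)=3, step(2)=5, step(3)=8, step(4)=13, step(5)=21, step(6)=34, ..., step(10)=233

Answer: 233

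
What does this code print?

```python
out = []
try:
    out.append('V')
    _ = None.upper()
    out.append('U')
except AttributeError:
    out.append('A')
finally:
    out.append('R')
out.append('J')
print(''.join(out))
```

Execution trace: 'V' (try body) → 'A' (except AttributeError) → 'R' (finally) → 'J' (after the try/except). Output: VARJ

Answer: VARJ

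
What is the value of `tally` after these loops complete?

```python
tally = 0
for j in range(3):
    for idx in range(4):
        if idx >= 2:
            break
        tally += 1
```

Inner breaks at 2, outer runs 3 times
`tally` takes the values: 0 → 1 → 2 → 3 → 4 → 5 → 6

Answer: 6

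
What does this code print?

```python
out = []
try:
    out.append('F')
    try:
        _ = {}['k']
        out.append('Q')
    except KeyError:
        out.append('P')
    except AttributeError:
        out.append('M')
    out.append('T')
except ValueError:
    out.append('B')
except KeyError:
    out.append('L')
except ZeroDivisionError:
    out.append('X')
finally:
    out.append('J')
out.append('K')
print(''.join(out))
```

Execution trace: 'F' (try body) → 'P' (inner except KeyError) → 'T' (try body, no exception) → 'J' (finally) → 'K' (after the try/except). Output: FPTJK

Answer: FPTJK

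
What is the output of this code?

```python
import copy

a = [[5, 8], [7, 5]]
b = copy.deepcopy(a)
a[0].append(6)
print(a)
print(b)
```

Key concept: deep copy is fully independent.
Step by step:
`a = [[5, 8], [7, 5]]` → a = [[5, 8], [7, 5]]
`b = copy.deepcopy(a)` → b = [[5, 8], [7, 5]]
`a[0].append(6)` → a = [[5, 8, 6], [7, 5]]
`print(a)` → prints [[5, 8, 6], [7, 5]]
`print(b)` → prints [[5, 8], [7, 5]]

Answer:
[[5, 8, 6], [7, 5]]
[[5, 8], [7, 5]]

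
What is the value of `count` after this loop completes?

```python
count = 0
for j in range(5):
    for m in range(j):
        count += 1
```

Triangle number: 0+1+2+...+4
`count` takes the values: 0 → 1 → 2 → 3 → 4 → 5 → 6 → 7 → 8 → 9 → 10

Answer: 10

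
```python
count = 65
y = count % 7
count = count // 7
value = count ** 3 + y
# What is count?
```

Trace:
`count = 65` → count = 65
`y = count % 7` → y = 2
`count = count // 7` → count = 9
`value = count ** 3 + y` → value = 731
So count = 9

Answer: 9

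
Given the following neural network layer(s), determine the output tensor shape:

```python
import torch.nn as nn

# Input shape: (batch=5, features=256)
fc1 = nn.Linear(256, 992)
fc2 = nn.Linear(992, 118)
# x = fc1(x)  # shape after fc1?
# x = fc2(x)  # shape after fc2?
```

Input: (5, 256) -> after fc1: (5, 992) -> Output: (5, 118)

Answer: (5, 118)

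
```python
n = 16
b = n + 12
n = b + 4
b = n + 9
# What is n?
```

Trace:
`n = 16` → n = 16
`b = n + 12` → b = 28
`n = b + 4` → n = 32
`b = n + 9` → b = 41
So n = 32

Answer: 32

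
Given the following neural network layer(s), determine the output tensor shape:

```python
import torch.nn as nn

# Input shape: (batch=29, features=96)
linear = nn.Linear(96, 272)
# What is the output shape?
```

Input: (29, 96) -> Output: (29, 272)

Answer: (29, 272)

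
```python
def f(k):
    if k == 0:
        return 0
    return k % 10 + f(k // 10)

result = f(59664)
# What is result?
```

Sum of digits of 59664: 4 + 6 + 6 + 9 + 5 = 30

Answer: 30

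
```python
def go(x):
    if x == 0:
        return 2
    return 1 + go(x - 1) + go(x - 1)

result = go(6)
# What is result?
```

go(x) = 1 + 2·go(x-1), go(0)=2. Closed form: (2+1)·2^6 - 1 = 191.

Answer: 191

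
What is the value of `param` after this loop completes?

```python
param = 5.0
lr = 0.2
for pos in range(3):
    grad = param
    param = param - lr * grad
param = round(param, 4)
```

Gradient descent: w = 5.0 * (1 - 0.2)^3
`param` takes the values: 5.0 → 4.0 → 3.2 → 2.56

Answer: 2.56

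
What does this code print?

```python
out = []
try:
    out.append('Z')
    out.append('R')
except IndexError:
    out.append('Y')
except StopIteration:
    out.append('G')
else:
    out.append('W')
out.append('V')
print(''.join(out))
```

Execution trace: 'Z' (try body) → 'R' (try body, no exception) → 'W' (else) → 'V' (after the try/except). Output: ZRWV

Answer: ZRWV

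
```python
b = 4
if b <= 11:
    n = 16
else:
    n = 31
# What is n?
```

Trace:
`b = 4` → b = 4
`if b <= 11: ...` → b <= 11 is True → n = 16
So n = 16

Answer: 16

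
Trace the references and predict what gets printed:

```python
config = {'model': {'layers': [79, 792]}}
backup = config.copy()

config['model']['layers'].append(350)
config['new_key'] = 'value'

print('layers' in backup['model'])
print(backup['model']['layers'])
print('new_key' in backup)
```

Key concept: shallow copy gotcha with nested dict.
Step by step:
`config = {'model': {'layers': [79, 792]}}` → config = {'model': {'layers': [79, 792]}}
`backup = config.copy()` → backup = {'model': {'layers': [79, 792]}}
`config['model']['layers'].append(350)` → config = {'model': {'layers': [79, 792, 350]}}; backup = {'model': {'layers': [79, 792, 350]}}
`config['new_key'] = 'value'` → config = {'model': {'layers': [79, 792, 350]}, 'new_key': 'value'}
`print('layers' in backup['model'])` → prints True
`print(backup['model']['layers'])` → prints [79, 792, 350]
`print('new_key' in backup)` → prints False

Answer:
True
[79, 792, 350]
False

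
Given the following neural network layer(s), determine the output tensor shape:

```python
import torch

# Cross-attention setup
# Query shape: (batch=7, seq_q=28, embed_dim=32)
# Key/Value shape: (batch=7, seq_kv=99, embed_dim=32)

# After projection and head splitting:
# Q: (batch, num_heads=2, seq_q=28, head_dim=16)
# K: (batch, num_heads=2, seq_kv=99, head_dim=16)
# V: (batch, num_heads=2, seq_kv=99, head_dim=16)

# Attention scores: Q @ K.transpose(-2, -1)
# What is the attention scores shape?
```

Input: (7, 28, 32) -> Output: (7, 2, 28, 99)

Answer: (7, 2, 28, 99)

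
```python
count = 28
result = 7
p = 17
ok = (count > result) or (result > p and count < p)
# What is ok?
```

Trace:
`count = 28` → count = 28
`result = 7` → result = 7
`p = 17` → p = 17
`ok = (count > result) or (result > p and count < p)` → ok = True
So ok = True

Answer: True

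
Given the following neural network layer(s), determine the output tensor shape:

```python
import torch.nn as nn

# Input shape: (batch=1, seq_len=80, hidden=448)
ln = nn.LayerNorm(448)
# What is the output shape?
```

Input: (1, 80, 448) -> Output: (1, 80, 448)

Answer: (1, 80, 448)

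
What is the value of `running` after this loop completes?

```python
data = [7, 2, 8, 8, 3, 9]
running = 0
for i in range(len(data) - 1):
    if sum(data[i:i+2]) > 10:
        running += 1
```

Count windows with sum > 10
`running` takes the values: 0 → 1 → 2 → 3

Answer: 3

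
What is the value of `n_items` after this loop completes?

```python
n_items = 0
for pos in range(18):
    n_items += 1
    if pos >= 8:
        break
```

Loop breaks when pos reaches 8, n_items is 9
`n_items` takes the values: 0 → 1 → 2 → 3 → 4 → 5 → 6 → 7 → 8 → 9

Answer: 9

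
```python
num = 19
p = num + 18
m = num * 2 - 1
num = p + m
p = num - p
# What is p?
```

Trace:
`num = 19` → num = 19
`p = num + 18` → p = 37
`m = num * 2 - 1` → m = 37
`num = p + m` → num = 74
`p = num - p` → p = 37
So p = 37

Answer: 37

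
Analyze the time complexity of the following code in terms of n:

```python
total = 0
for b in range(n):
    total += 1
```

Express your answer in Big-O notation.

Each loop level contributes: n. Multiplying the contributions gives O(n).

Answer: O(n)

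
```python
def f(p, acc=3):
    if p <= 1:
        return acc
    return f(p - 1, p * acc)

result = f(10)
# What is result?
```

Accumulator trace (n, acc): (10, 3) -> (9, 30) -> (8, 270) -> (7, 2160) -> (6, 15120) -> (5, 90720) -> (4, 453600) -> (3, 1814400) -> (2, 5443200) -> (1, 10886400) -> return 10886400

Answer: 10886400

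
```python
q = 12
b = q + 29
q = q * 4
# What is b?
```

Trace:
`q = 12` → q = 12
`b = q + 29` → b = 41
`q = q * 4` → q = 48
So b = 41

Answer: 41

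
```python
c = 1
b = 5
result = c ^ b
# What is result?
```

Trace:
`c = 1` → c = 1
`b = 5` → b = 5
`result = c ^ b` → result = 4
So result = 4

Answer: 4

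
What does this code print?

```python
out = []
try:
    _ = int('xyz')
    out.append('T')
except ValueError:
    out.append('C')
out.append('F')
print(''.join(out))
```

Execution trace: 'C' (except ValueError) → 'F' (after the try/except). Output: CF

Answer: CF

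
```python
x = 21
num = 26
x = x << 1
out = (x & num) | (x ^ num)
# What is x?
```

Trace:
`x = 21` → x = 21
`num = 26` → num = 26
`x = x << 1` → x = 42
`out = (x & num) | (x ^ num)` → out = 58
So x = 42

Answer: 42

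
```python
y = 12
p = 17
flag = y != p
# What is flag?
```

Trace:
`y = 12` → y = 12
`p = 17` → p = 17
`flag = y != p` → flag = True
So flag = True

Answer: True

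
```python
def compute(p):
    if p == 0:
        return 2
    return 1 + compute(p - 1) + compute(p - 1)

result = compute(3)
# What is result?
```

compute(p) = 1 + 2·compute(p-1), compute(0)=2. Closed form: (2+1)·2^3 - 1 = 23.

Answer: 23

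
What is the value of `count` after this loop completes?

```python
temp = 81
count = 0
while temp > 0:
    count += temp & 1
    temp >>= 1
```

Count set bits in 81 (binary: 0b1010001)
`count` takes the values: 0 → 1 → 2 → 3

Answer: 3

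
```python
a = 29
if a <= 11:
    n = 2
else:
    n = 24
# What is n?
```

Trace:
`a = 29` → a = 29
`if a <= 11: ...` → a <= 11 is False, take else branch → n = 24
So n = 24

Answer: 24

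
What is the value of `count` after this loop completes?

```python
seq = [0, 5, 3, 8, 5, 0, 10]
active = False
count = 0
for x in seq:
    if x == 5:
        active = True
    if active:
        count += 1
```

Count elements after first 5 in [0, 5, 3, 8, 5, 0, 10]
`count` takes the values: 0 → 1 → 2 → 3 → 4 → 5 → 6

Answer: 6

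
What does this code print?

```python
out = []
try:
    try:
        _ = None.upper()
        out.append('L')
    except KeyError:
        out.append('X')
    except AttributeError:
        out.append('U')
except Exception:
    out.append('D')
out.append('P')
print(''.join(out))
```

Execution trace: 'U' (inner except AttributeError) → 'P' (after the try/except). Output: UP

Answer: UP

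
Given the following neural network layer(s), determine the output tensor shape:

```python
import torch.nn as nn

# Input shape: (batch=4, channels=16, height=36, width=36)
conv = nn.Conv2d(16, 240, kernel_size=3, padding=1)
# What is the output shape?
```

Input: (4, 16, 36, 36) -> Output: (4, 240, 36, 36)

Answer: (4, 240, 36, 36)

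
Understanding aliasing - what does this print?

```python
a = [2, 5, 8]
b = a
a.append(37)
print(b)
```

Key concept: basic list aliasing.
Step by step:
`a = [2, 5, 8]` → a = [2, 5, 8]
`b = a` → b = [2, 5, 8] (same object as a)
`a.append(37)` → a = [2, 5, 8, 37] (same object as b); b = [2, 5, 8, 37] (same object as a)
`print(b)` → prints [2, 5, 8, 37]

Answer: [2, 5, 8, 37]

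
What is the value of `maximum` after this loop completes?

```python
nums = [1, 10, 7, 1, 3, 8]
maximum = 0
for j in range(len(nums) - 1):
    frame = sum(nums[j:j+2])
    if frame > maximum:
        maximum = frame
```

Max sum of 2-element window in [1, 10, 7, 1, 3, 8]
`maximum` takes the values: 0 → 11 → 17

Answer: 17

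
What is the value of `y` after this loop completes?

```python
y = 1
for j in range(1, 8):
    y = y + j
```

Start at 1, add 1 through 7
`y` takes the values: 1 → 2 → 4 → 7 → 11 → 16 → 22 → 29

Answer: 29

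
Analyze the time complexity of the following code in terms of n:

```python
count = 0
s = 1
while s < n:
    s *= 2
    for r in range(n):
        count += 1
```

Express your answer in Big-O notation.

Each loop level contributes: log n × n. Multiplying the contributions gives O(n log n).

Answer: O(n log n)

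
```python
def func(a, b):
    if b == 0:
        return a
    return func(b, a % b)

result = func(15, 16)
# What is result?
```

func(15, 16) -> func(16, 15) -> func(15, 1) -> func(1, 0) -> 1

Answer: 1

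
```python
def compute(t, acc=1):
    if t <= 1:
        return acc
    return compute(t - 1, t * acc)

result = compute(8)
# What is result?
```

Accumulator trace (n, acc): (8, 1) -> (7, 8) -> (6, 56) -> (5, 336) -> (4, 1680) -> (3, 6720) -> (2, 20160) -> (1, 40320) -> return 40320

Answer: 40320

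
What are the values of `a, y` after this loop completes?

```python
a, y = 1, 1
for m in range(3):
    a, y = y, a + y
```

Fibonacci: after 3 iterations
`a, y` takes the values: (1, 1) → (1, 2) → (2, 3) → (3, 5)

Answer: 3, 5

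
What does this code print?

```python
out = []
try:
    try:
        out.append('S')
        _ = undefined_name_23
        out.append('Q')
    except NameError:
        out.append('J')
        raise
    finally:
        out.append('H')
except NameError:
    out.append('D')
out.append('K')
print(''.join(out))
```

Execution trace: 'S' (inner try body) → 'J' (inner except NameError) → 'H' (inner finally) → 'D' (outer except NameError) → 'K' (after the try/except). Output: SJHDK

Answer: SJHDK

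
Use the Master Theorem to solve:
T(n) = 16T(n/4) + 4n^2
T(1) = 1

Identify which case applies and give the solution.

a=16, b=4, f(n)=4n^2. log_4(16) = 2. Since c=2 = 2, Case 2 applies: T(n) = Θ(n^log_b(a) · log n) = O(n^2 log n).

Answer: O(n^2 log n) - Case 2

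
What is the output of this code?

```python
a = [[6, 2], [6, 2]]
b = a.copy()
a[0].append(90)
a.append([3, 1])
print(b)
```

Key concept: shallow copy with nested lists.
Step by step:
`a = [[6, 2], [6, 2]]` → a = [[6, 2], [6, 2]]
`b = a.copy()` → b = [[6, 2], [6, 2]]
`a[0].append(90)` → a = [[6, 2, 90], [6, 2]]; b = [[6, 2, 90], [6, 2]]
`a.append([3, 1])` → a = [[6, 2, 90], [6, 2], [3, 1]]
`print(b)` → prints [[6, 2, 90], [6, 2]]

Answer: [[6, 2, 90], [6, 2]]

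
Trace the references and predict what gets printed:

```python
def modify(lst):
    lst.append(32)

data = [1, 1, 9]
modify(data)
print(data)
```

Key concept: function modifies passed list.
Step by step:
`data = [1, 1, 9]` → data = [1, 1, 9]
`modify(data)` → data = [1, 1, 9, 32]
`print(data)` → prints [1, 1, 9, 32]

Answer: [1, 1, 9, 32]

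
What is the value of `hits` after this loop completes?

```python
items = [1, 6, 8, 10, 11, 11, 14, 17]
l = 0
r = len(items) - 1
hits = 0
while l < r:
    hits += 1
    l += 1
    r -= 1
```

Iterations until pointers meet (list length 8)
`hits` takes the values: 0 → 1 → 2 → 3 → 4

Answer: 4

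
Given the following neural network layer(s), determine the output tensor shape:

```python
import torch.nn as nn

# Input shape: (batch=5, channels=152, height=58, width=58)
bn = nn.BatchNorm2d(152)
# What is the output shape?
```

Input: (5, 152, 58, 58) -> Output: (5, 152, 58, 58)

Answer: (5, 152, 58, 58)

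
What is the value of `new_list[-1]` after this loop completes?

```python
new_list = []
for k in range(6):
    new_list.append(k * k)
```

Last element of squares 0 to 5
`new_list` takes the values: [] → [0] → [0, 1] → [0, 1, 4] → [0, 1, 4, 9] → [0, 1, 4, 9, 16] → [0, 1, 4, 9, 16, 25]
So `new_list[-1]` = 25

Answer: 25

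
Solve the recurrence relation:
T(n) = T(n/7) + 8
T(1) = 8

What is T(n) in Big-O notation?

Each step divides n by 7 and adds 8. After log_7(n) steps we reach T(1)=8. So T(n) = 8·log_7(n) + 8 = O(log n).

Answer: O(log n)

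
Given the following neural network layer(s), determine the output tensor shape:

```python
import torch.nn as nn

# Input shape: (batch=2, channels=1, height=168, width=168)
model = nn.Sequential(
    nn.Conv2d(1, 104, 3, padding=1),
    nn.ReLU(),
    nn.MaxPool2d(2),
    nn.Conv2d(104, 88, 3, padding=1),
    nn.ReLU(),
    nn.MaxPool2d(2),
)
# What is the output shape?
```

Input: (2, 1, 168, 168) -> after first Conv2d: (2, 104, 168, 168) -> after first MaxPool2d: (2, 104, 84, 84) -> after second Conv2d: (2, 88, 84, 84) -> Output: (2, 88, 42, 42)

Answer: (2, 88, 42, 42)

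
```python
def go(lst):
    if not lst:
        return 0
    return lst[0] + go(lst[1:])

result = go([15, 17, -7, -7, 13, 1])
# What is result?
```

15 + 17 + (-7) + (-7) + 13 + 1 + 0 = 32

Answer: 32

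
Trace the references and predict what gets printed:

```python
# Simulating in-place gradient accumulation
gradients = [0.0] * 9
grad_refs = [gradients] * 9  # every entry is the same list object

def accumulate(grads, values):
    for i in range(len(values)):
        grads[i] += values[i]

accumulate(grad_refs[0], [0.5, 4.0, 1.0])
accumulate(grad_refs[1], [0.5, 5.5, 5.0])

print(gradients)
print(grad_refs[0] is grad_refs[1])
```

Key concept: gradient accumulation aliasing.
Step by step:
`gradients = [0.0] * 9` → gradients = [0.0, 0.0, 0.0, 0.0, 0.0, 0.0, 0.0, 0.0, 0.0]
`grad_refs = [gradients] * 9` → grad_refs = [[0.0, 0.0, 0.0, 0.0, 0.0, 0.0, 0.0, 0.0, 0.0], [0.0, 0.0, 0.0, 0.0, 0.0, 0.0, 0.0, 0.0, 0.0], [0.0, 0.0, 0.0, 0.0, 0.0, 0.0, 0.0, 0.0, 0.0], [0.0, 0.0, 0.0, 0.0, 0.0, 0.0, 0.0, 0.0, 0.0], [0.0, 0.0, 0.0, 0.0, 0.0, 0.0, 0.0, 0.0, 0.0], [0.0, 0.0, 0.0, 0.0, 0.0, 0.0, 0.0, 0.0, 0.0], [0.0, 0.0, 0.0, 0.0, 0.0, 0.0, 0.0, 0.0, 0.0], [0.0, 0.0, 0.0, 0.0, 0.0, 0.0, 0.0, 0.0, 0.0], [0.0, 0.0, 0.0, 0.0, 0.0, 0.0, 0.0, 0.0, 0.0]]
`accumulate(grad_refs[0], [0.5, 4.0, 1.0])` → gradients = [0.5, 4.0, 1.0, 0.0, 0.0, 0.0, 0.0, 0.0, 0.0]; grad_refs = [[0.5, 4.0, 1.0, 0.0, 0.0, 0.0, 0.0, 0.0, 0.0], [0.5, 4.0, 1.0, 0.0, 0.0, 0.0, 0.0, 0.0, 0.0], [0.5, 4.0, 1.0, 0.0, 0.0, 0.0, 0.0, 0.0, 0.0], [0.5, 4.0, 1.0, 0.0, 0.0, 0.0, 0.0, 0.0, 0.0], [0.5, 4.0, 1.0, 0.0, 0.0, 0.0, 0.0, 0.0, 0.0], [0.5, 4.0, 1.0, 0.0, 0.0, 0.0, 0.0, 0.0, 0.0], [0.5, 4.0, 1.0, 0.0, 0.0, 0.0, 0.0, 0.0, 0.0], [0.5, 4.0, 1.0, 0.0, 0.0, 0.0, 0.0, 0.0, 0.0], [0.5, 4.0, 1.0, 0.0, 0.0, 0.0, 0.0, 0.0, 0.0]]
`accumulate(grad_refs[1], [0.5, 5.5, 5.0])` → gradients = [1.0, 9.5, 6.0, 0.0, 0.0, 0.0, 0.0, 0.0, 0.0]; grad_refs = [[1.0, 9.5, 6.0, 0.0, 0.0, 0.0, 0.0, 0.0, 0.0], [1.0, 9.5, 6.0, 0.0, 0.0, 0.0, 0.0, 0.0, 0.0], [1.0, 9.5, 6.0, 0.0, 0.0, 0.0, 0.0, 0.0, 0.0], [1.0, 9.5, 6.0, 0.0, 0.0, 0.0, 0.0, 0.0, 0.0], [1.0, 9.5, 6.0, 0.0, 0.0, 0.0, 0.0, 0.0, 0.0], [1.0, 9.5, 6.0, 0.0, 0.0, 0.0, 0.0, 0.0, 0.0], [1.0, 9.5, 6.0, 0.0, 0.0, 0.0, 0.0, 0.0, 0.0], [1.0, 9.5, 6.0, 0.0, 0.0, 0.0, 0.0, 0.0, 0.0], [1.0, 9.5, 6.0, 0.0, 0.0, 0.0, 0.0, 0.0, 0.0]]
`print(gradients)` → prints [1.0, 9.5, 6.0, 0.0, 0.0, 0.0, 0.0, 0.0, 0.0]
`print(grad_refs[0] is grad_refs[1])` → prints True

Answer:
[1.0, 9.5, 6.0, 0.0, 0.0, 0.0, 0.0, 0.0, 0.0]
True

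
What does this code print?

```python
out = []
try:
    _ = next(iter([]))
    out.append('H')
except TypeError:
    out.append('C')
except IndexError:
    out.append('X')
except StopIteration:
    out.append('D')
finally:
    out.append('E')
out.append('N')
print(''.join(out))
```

Execution trace: 'D' (except StopIteration) → 'E' (finally) → 'N' (after the try/except). Output: DEN

Answer: DEN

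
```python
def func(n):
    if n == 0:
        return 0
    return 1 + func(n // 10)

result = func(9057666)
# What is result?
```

Count of digits of 9057666: 7

Answer: 7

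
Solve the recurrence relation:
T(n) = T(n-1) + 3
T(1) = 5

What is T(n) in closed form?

Unrolling: T(n) = T(1) + 3·(n-1) = 5 + 3(n-1) = 3n + 2.

Answer: T(n) = 3n + 2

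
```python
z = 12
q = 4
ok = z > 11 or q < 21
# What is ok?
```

Trace:
`z = 12` → z = 12
`q = 4` → q = 4
`ok = z > 11 or q < 21` → ok = True
So ok = True

Answer: True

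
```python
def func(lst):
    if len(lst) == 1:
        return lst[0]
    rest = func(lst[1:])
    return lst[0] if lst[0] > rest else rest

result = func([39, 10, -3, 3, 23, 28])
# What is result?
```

Recursive max over [39, 10, -3, 3, 23, 28] = 39

Answer: 39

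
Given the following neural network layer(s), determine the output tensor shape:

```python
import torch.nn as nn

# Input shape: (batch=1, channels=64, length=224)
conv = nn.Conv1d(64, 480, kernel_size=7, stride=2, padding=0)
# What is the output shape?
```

Input: (1, 64, 224) -> Output: (1, 480, 109)

Answer: (1, 480, 109)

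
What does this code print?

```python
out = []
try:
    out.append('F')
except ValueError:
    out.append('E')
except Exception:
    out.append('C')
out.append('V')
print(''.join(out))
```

Execution trace: 'F' (try body, no exception) → 'V' (after the try/except). Output: FV

Answer: FV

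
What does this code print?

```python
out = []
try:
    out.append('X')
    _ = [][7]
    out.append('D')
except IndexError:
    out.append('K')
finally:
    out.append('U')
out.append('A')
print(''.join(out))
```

Execution trace: 'X' (try body) → 'K' (except IndexError) → 'U' (finally) → 'A' (after the try/except). Output: XKUA

Answer: XKUA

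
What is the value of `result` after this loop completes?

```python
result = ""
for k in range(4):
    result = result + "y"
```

Repeat 'y' 4 times
`result` takes the values: "" → "y" → "yy" → "yyy" → "yyyy"

Answer: "yyyy"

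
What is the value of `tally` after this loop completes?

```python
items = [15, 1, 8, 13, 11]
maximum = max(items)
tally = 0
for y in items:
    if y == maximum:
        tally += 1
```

Count of max value 15 in [15, 1, 8, 13, 11]
`tally` takes the values: 0 → 1

Answer: 1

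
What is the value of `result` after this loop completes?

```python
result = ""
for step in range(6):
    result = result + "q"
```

Repeat 'q' 6 times
`result` takes the values: "" → "q" → "qq" → "qqq" → "qqqq" → "qqqqq" → "qqqqqq"

Answer: "qqqqqq"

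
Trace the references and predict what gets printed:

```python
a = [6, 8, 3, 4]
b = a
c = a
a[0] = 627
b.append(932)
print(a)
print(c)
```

Key concept: multiple aliases.
Step by step:
`a = [6, 8, 3, 4]` → a = [6, 8, 3, 4]
`b = a` → b = [6, 8, 3, 4] (same object as a)
`c = a` → c = [6, 8, 3, 4] (same object as a, b)
`a[0] = 627` → a = [627, 8, 3, 4] (same object as b, c); b = [627, 8, 3, 4] (same object as a, c); c = [627, 8, 3, 4] (same object as a, b)
`b.append(932)` → a = [627, 8, 3, 4, 932] (same object as b, c); b = [627, 8, 3, 4, 932] (same object as a, c); c = [627, 8, 3, 4, 932] (same object as a, b)
`print(a)` → prints [627, 8, 3, 4, 932]
`print(c)` → prints [627, 8, 3, 4, 932]

Answer:
[627, 8, 3, 4, 932]
[627, 8, 3, 4, 932]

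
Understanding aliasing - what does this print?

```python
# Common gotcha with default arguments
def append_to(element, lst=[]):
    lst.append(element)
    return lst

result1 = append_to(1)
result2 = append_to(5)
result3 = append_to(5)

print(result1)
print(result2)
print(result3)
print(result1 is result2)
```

Key concept: mutable default argument gotcha.
Step by step:
`result1 = append_to(1)` → result1 = [1]
`result2 = append_to(5)` → result1 = [1, 5] (same object as result2); result2 = [1, 5] (same object as result1)
`result3 = append_to(5)` → result1 = [1, 5, 5] (same object as result2, result3); result2 = [1, 5, 5] (same object as result1, result3); result3 = [1, 5, 5] (same object as result1, result2)
`print(result1)` → prints [1, 5, 5]
`print(result2)` → prints [1, 5, 5]
`print(result3)` → prints [1, 5, 5]
`print(result1 is result2)` → prints True

Answer:
[1, 5, 5]
[1, 5, 5]
[1, 5, 5]
True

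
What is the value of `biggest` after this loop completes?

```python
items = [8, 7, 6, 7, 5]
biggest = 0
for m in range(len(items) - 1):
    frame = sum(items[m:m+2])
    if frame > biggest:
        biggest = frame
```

Max sum of 2-element window in [8, 7, 6, 7, 5]
`biggest` takes the values: 0 → 15

Answer: 15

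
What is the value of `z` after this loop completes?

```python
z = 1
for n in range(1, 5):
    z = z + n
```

Start at 1, add 1 through 4
`z` takes the values: 1 → 2 → 4 → 7 → 11

Answer: 11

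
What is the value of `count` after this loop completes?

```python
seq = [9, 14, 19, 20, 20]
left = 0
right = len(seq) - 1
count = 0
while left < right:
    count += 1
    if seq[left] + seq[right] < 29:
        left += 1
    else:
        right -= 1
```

Steps to find pair summing to 29
`count` takes the values: 0 → 1 → 2 → 3 → 4

Answer: 4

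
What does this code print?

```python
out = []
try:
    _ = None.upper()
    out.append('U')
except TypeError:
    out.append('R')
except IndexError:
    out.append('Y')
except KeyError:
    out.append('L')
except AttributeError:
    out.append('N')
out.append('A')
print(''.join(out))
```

Execution trace: 'N' (except AttributeError) → 'A' (after the try/except). Output: NA

Answer: NA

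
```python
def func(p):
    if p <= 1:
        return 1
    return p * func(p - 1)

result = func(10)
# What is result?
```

func(10) = 10 * 9 * 8 * 7 * 6 * 5 * 4 * 3 * 2 * 1 = 3628800

Answer: 3628800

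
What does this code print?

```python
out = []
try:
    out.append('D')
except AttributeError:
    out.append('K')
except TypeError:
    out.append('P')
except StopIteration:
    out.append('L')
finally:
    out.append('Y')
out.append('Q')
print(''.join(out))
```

Execution trace: 'D' (try body, no exception) → 'Y' (finally) → 'Q' (after the try/except). Output: DYQ

Answer: DYQ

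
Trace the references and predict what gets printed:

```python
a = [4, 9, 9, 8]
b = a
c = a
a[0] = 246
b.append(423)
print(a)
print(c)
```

Key concept: multiple aliases.
Step by step:
`a = [4, 9, 9, 8]` → a = [4, 9, 9, 8]
`b = a` → b = [4, 9, 9, 8] (same object as a)
`c = a` → c = [4, 9, 9, 8] (same object as a, b)
`a[0] = 246` → a = [246, 9, 9, 8] (same object as b, c); b = [246, 9, 9, 8] (same object as a, c); c = [246, 9, 9, 8] (same object as a, b)
`b.append(423)` → a = [246, 9, 9, 8, 423] (same object as b, c); b = [246, 9, 9, 8, 423] (same object as a, c); c = [246, 9, 9, 8, 423] (same object as a, b)
`print(a)` → prints [246, 9, 9, 8, 423]
`print(c)` → prints [246, 9, 9, 8, 423]

Answer:
[246, 9, 9, 8, 423]
[246, 9, 9, 8, 423]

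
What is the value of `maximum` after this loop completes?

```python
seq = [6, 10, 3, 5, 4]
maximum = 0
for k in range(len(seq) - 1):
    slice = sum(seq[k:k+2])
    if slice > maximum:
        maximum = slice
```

Max sum of 2-element window in [6, 10, 3, 5, 4]
`maximum` takes the values: 0 → 16

Answer: 16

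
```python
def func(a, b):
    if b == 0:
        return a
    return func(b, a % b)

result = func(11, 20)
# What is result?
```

func(11, 20) -> func(20, 11) -> func(11, 9) -> func(9, 2) -> func(2, 1) -> func(1, 0) -> 1

Answer: 1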